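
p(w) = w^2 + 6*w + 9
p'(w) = 2*w + 6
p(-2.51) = 0.24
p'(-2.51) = 0.98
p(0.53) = 12.46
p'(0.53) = 7.06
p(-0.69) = 5.34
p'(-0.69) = 4.62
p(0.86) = 14.90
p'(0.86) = 7.72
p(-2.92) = 0.01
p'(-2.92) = 0.16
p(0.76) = 14.14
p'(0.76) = 7.52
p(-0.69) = 5.34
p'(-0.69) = 4.62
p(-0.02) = 8.88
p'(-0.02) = 5.96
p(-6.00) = 9.00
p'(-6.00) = -6.00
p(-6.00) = 9.00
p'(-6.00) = -6.00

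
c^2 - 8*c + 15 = (c - 5)*(c - 3)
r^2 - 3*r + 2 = (r - 2)*(r - 1)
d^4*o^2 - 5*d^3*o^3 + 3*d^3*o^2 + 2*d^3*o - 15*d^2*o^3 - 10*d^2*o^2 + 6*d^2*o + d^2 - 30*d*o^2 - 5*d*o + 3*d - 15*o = (d + 3)*(d - 5*o)*(d*o + 1)^2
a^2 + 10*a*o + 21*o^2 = (a + 3*o)*(a + 7*o)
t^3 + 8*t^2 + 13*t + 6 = (t + 1)^2*(t + 6)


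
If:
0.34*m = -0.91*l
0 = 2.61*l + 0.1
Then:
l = -0.04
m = 0.10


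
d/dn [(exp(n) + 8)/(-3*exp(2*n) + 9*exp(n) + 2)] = (3*exp(2*n) + 48*exp(n) - 70)*exp(n)/(9*exp(4*n) - 54*exp(3*n) + 69*exp(2*n) + 36*exp(n) + 4)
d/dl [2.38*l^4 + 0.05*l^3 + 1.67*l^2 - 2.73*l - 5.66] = 9.52*l^3 + 0.15*l^2 + 3.34*l - 2.73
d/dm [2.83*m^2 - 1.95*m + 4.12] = 5.66*m - 1.95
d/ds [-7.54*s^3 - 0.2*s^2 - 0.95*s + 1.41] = -22.62*s^2 - 0.4*s - 0.95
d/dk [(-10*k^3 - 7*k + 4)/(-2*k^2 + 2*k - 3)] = (20*k^4 - 40*k^3 + 76*k^2 + 16*k + 13)/(4*k^4 - 8*k^3 + 16*k^2 - 12*k + 9)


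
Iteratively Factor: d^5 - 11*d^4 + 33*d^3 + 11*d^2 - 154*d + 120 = (d - 3)*(d^4 - 8*d^3 + 9*d^2 + 38*d - 40) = (d - 3)*(d - 1)*(d^3 - 7*d^2 + 2*d + 40) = (d - 4)*(d - 3)*(d - 1)*(d^2 - 3*d - 10) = (d - 5)*(d - 4)*(d - 3)*(d - 1)*(d + 2)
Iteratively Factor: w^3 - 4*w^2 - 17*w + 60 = (w - 3)*(w^2 - w - 20) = (w - 5)*(w - 3)*(w + 4)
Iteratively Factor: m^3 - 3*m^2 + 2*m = (m - 1)*(m^2 - 2*m) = m*(m - 1)*(m - 2)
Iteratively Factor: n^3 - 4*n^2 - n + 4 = (n - 4)*(n^2 - 1) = (n - 4)*(n + 1)*(n - 1)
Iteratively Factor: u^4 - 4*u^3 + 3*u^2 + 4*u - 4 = (u - 2)*(u^3 - 2*u^2 - u + 2) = (u - 2)^2*(u^2 - 1) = (u - 2)^2*(u - 1)*(u + 1)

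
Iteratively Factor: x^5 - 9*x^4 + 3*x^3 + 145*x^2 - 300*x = (x)*(x^4 - 9*x^3 + 3*x^2 + 145*x - 300) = x*(x - 5)*(x^3 - 4*x^2 - 17*x + 60) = x*(x - 5)*(x + 4)*(x^2 - 8*x + 15) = x*(x - 5)^2*(x + 4)*(x - 3)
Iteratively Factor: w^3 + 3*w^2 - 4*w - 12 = (w + 2)*(w^2 + w - 6) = (w + 2)*(w + 3)*(w - 2)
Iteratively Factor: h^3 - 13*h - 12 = (h + 1)*(h^2 - h - 12) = (h + 1)*(h + 3)*(h - 4)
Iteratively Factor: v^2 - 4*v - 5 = (v + 1)*(v - 5)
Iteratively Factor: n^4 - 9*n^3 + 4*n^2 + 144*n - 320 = (n - 5)*(n^3 - 4*n^2 - 16*n + 64) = (n - 5)*(n + 4)*(n^2 - 8*n + 16) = (n - 5)*(n - 4)*(n + 4)*(n - 4)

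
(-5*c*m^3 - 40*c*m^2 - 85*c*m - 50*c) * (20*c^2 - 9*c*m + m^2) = -100*c^3*m^3 - 800*c^3*m^2 - 1700*c^3*m - 1000*c^3 + 45*c^2*m^4 + 360*c^2*m^3 + 765*c^2*m^2 + 450*c^2*m - 5*c*m^5 - 40*c*m^4 - 85*c*m^3 - 50*c*m^2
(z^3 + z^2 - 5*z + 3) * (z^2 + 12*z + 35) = z^5 + 13*z^4 + 42*z^3 - 22*z^2 - 139*z + 105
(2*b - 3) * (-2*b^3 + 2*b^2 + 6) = -4*b^4 + 10*b^3 - 6*b^2 + 12*b - 18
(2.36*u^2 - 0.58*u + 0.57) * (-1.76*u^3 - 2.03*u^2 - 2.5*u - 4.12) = -4.1536*u^5 - 3.77*u^4 - 5.7258*u^3 - 9.4303*u^2 + 0.9646*u - 2.3484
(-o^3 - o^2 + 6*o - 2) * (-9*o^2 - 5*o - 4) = 9*o^5 + 14*o^4 - 45*o^3 - 8*o^2 - 14*o + 8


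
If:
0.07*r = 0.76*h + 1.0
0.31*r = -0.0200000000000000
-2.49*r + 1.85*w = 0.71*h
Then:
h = -1.32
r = -0.06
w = -0.59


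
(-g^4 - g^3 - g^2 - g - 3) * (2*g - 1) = -2*g^5 - g^4 - g^3 - g^2 - 5*g + 3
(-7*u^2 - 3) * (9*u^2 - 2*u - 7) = -63*u^4 + 14*u^3 + 22*u^2 + 6*u + 21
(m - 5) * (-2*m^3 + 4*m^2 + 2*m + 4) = -2*m^4 + 14*m^3 - 18*m^2 - 6*m - 20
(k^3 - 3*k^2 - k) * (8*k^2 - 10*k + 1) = 8*k^5 - 34*k^4 + 23*k^3 + 7*k^2 - k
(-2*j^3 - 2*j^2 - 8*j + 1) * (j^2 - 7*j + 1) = -2*j^5 + 12*j^4 + 4*j^3 + 55*j^2 - 15*j + 1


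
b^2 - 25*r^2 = (b - 5*r)*(b + 5*r)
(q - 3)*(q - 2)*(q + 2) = q^3 - 3*q^2 - 4*q + 12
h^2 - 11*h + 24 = (h - 8)*(h - 3)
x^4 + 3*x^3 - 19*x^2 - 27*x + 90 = (x - 3)*(x - 2)*(x + 3)*(x + 5)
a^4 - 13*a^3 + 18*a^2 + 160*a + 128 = (a - 8)^2*(a + 1)*(a + 2)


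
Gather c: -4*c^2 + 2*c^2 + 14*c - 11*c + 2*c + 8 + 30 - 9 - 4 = -2*c^2 + 5*c + 25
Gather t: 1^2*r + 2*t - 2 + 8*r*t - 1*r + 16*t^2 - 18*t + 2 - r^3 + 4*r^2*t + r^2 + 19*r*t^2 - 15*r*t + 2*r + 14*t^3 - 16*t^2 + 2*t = -r^3 + r^2 + 19*r*t^2 + 2*r + 14*t^3 + t*(4*r^2 - 7*r - 14)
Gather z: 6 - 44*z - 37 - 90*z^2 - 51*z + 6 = -90*z^2 - 95*z - 25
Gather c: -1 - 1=-2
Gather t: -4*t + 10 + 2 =12 - 4*t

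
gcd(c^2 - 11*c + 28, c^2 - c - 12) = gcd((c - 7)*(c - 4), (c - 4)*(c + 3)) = c - 4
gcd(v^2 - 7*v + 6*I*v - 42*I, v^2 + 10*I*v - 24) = v + 6*I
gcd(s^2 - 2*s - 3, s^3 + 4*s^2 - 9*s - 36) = s - 3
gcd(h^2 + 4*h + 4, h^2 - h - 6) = h + 2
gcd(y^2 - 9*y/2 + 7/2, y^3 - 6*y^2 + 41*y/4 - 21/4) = y^2 - 9*y/2 + 7/2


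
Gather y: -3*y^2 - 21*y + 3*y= -3*y^2 - 18*y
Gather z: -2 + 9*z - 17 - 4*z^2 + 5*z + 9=-4*z^2 + 14*z - 10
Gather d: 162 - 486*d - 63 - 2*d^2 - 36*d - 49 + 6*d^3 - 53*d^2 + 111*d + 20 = 6*d^3 - 55*d^2 - 411*d + 70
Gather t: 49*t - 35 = 49*t - 35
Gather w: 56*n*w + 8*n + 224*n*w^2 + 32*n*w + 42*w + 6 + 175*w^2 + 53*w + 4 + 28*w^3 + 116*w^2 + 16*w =8*n + 28*w^3 + w^2*(224*n + 291) + w*(88*n + 111) + 10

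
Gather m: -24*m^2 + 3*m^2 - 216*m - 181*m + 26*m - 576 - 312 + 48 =-21*m^2 - 371*m - 840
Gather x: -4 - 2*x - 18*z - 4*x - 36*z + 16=-6*x - 54*z + 12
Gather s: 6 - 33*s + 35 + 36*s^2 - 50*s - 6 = 36*s^2 - 83*s + 35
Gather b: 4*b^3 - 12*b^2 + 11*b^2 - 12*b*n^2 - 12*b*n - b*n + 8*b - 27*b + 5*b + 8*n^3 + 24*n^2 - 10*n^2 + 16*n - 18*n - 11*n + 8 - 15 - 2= 4*b^3 - b^2 + b*(-12*n^2 - 13*n - 14) + 8*n^3 + 14*n^2 - 13*n - 9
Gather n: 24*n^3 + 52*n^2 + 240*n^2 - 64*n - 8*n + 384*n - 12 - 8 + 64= 24*n^3 + 292*n^2 + 312*n + 44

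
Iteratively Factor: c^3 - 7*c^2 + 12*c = (c - 4)*(c^2 - 3*c) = (c - 4)*(c - 3)*(c)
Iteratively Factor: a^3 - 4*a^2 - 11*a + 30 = (a + 3)*(a^2 - 7*a + 10) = (a - 2)*(a + 3)*(a - 5)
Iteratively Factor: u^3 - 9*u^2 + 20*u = (u - 5)*(u^2 - 4*u) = (u - 5)*(u - 4)*(u)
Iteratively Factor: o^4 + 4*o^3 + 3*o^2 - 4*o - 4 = (o - 1)*(o^3 + 5*o^2 + 8*o + 4) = (o - 1)*(o + 2)*(o^2 + 3*o + 2) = (o - 1)*(o + 2)^2*(o + 1)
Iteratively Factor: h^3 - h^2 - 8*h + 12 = (h - 2)*(h^2 + h - 6) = (h - 2)^2*(h + 3)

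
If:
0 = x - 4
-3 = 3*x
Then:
No Solution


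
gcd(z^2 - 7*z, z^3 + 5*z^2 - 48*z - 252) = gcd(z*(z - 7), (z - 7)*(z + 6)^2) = z - 7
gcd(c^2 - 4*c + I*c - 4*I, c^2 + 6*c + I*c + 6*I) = c + I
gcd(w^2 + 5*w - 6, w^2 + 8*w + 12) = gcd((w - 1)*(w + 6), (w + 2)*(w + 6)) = w + 6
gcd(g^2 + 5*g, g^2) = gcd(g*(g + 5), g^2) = g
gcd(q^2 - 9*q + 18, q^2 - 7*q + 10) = 1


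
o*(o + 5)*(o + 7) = o^3 + 12*o^2 + 35*o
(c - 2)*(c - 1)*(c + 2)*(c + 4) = c^4 + 3*c^3 - 8*c^2 - 12*c + 16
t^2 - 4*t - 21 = (t - 7)*(t + 3)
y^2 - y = y*(y - 1)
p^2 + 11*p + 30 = (p + 5)*(p + 6)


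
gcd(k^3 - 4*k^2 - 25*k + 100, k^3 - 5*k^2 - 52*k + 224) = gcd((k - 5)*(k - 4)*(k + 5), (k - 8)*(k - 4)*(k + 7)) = k - 4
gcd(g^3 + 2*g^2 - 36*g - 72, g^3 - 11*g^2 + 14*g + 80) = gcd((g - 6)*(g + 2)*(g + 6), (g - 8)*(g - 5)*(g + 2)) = g + 2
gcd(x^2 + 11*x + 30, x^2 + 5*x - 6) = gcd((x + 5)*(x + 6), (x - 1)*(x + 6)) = x + 6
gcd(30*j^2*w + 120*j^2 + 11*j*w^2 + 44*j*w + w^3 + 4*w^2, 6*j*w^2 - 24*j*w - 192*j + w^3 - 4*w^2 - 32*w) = 6*j*w + 24*j + w^2 + 4*w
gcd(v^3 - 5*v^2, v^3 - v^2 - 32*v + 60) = v - 5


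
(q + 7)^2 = q^2 + 14*q + 49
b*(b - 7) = b^2 - 7*b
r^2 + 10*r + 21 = (r + 3)*(r + 7)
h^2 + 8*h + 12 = (h + 2)*(h + 6)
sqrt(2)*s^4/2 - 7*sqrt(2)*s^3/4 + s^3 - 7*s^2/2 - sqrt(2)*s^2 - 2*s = s*(s - 4)*(s + 1/2)*(sqrt(2)*s/2 + 1)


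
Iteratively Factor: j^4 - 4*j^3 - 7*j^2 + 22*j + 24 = (j - 4)*(j^3 - 7*j - 6) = (j - 4)*(j + 2)*(j^2 - 2*j - 3) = (j - 4)*(j + 1)*(j + 2)*(j - 3)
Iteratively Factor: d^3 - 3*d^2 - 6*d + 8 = (d + 2)*(d^2 - 5*d + 4) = (d - 1)*(d + 2)*(d - 4)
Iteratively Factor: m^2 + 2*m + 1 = (m + 1)*(m + 1)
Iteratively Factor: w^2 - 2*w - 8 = (w + 2)*(w - 4)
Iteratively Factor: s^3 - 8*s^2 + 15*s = (s)*(s^2 - 8*s + 15) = s*(s - 5)*(s - 3)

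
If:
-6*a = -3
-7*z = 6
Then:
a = 1/2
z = -6/7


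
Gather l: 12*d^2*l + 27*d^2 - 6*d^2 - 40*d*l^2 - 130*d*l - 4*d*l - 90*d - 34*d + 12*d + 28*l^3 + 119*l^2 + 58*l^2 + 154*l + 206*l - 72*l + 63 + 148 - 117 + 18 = 21*d^2 - 112*d + 28*l^3 + l^2*(177 - 40*d) + l*(12*d^2 - 134*d + 288) + 112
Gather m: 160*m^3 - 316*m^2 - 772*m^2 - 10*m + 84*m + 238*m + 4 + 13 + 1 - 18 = 160*m^3 - 1088*m^2 + 312*m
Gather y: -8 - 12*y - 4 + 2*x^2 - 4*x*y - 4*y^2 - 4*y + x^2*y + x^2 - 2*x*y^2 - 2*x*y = 3*x^2 + y^2*(-2*x - 4) + y*(x^2 - 6*x - 16) - 12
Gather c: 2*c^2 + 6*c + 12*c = 2*c^2 + 18*c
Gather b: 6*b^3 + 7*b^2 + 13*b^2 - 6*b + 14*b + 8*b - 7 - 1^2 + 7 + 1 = 6*b^3 + 20*b^2 + 16*b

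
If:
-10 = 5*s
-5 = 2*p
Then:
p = -5/2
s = -2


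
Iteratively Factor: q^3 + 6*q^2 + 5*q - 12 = (q - 1)*(q^2 + 7*q + 12) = (q - 1)*(q + 3)*(q + 4)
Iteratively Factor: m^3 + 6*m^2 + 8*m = (m + 2)*(m^2 + 4*m) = m*(m + 2)*(m + 4)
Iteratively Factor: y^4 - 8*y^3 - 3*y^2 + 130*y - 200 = (y - 5)*(y^3 - 3*y^2 - 18*y + 40) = (y - 5)*(y - 2)*(y^2 - y - 20) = (y - 5)^2*(y - 2)*(y + 4)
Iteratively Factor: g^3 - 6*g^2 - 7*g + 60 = (g + 3)*(g^2 - 9*g + 20) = (g - 5)*(g + 3)*(g - 4)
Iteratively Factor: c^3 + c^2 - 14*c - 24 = (c + 3)*(c^2 - 2*c - 8) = (c - 4)*(c + 3)*(c + 2)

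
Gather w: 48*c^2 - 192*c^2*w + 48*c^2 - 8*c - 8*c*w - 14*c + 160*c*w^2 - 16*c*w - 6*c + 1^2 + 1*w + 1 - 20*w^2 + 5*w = 96*c^2 - 28*c + w^2*(160*c - 20) + w*(-192*c^2 - 24*c + 6) + 2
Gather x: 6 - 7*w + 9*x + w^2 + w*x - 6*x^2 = w^2 - 7*w - 6*x^2 + x*(w + 9) + 6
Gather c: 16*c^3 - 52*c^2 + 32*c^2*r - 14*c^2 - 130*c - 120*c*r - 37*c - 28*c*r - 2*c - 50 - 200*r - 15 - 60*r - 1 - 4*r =16*c^3 + c^2*(32*r - 66) + c*(-148*r - 169) - 264*r - 66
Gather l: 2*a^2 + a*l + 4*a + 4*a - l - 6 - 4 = 2*a^2 + 8*a + l*(a - 1) - 10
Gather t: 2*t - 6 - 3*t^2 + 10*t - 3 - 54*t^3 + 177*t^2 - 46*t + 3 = -54*t^3 + 174*t^2 - 34*t - 6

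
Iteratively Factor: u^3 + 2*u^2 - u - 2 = (u - 1)*(u^2 + 3*u + 2) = (u - 1)*(u + 1)*(u + 2)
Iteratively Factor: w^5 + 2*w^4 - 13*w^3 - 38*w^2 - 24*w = (w + 2)*(w^4 - 13*w^2 - 12*w) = w*(w + 2)*(w^3 - 13*w - 12) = w*(w + 1)*(w + 2)*(w^2 - w - 12) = w*(w + 1)*(w + 2)*(w + 3)*(w - 4)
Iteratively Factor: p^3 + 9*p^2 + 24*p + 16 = (p + 1)*(p^2 + 8*p + 16) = (p + 1)*(p + 4)*(p + 4)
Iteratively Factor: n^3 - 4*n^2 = (n - 4)*(n^2) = n*(n - 4)*(n)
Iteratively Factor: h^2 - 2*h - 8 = (h - 4)*(h + 2)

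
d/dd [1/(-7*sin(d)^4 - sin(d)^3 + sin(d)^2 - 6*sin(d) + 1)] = (28*sin(d)^3 + 3*sin(d)^2 - 2*sin(d) + 6)*cos(d)/(7*sin(d)^4 + sin(d)^3 - sin(d)^2 + 6*sin(d) - 1)^2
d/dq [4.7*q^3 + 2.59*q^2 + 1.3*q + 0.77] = 14.1*q^2 + 5.18*q + 1.3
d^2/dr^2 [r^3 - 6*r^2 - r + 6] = 6*r - 12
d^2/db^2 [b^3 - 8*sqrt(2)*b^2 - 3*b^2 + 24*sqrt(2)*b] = 6*b - 16*sqrt(2) - 6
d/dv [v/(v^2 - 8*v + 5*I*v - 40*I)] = (-v^2 - 40*I)/(v^4 + v^3*(-16 + 10*I) + v^2*(39 - 160*I) + v*(400 + 640*I) - 1600)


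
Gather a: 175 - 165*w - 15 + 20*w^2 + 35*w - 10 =20*w^2 - 130*w + 150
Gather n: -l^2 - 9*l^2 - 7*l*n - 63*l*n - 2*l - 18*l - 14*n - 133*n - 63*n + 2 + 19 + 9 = -10*l^2 - 20*l + n*(-70*l - 210) + 30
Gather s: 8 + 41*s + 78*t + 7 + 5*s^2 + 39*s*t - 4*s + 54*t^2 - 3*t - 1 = 5*s^2 + s*(39*t + 37) + 54*t^2 + 75*t + 14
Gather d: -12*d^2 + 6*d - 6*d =-12*d^2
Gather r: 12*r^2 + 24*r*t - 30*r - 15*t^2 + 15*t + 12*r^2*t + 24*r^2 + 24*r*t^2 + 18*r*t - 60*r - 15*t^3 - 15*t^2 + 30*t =r^2*(12*t + 36) + r*(24*t^2 + 42*t - 90) - 15*t^3 - 30*t^2 + 45*t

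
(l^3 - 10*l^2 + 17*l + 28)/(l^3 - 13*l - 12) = (l - 7)/(l + 3)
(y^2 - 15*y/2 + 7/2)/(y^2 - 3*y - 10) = (-2*y^2 + 15*y - 7)/(2*(-y^2 + 3*y + 10))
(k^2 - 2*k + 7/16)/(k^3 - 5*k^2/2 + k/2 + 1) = (16*k^2 - 32*k + 7)/(8*(2*k^3 - 5*k^2 + k + 2))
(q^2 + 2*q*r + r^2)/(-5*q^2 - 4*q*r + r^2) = (-q - r)/(5*q - r)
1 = 1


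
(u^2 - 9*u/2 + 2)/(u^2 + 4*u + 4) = (u^2 - 9*u/2 + 2)/(u^2 + 4*u + 4)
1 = 1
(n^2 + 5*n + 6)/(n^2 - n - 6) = (n + 3)/(n - 3)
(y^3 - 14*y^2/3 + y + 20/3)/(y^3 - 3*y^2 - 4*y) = (y - 5/3)/y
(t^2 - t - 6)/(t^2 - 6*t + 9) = (t + 2)/(t - 3)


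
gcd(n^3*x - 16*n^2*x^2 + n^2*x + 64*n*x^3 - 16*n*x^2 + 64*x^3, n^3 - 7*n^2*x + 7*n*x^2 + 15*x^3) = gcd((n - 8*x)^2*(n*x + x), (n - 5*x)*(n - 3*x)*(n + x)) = 1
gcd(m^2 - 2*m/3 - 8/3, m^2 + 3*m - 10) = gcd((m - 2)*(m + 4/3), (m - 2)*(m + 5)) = m - 2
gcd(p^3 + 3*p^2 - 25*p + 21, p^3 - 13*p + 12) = p^2 - 4*p + 3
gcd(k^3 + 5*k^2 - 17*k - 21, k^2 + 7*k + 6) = k + 1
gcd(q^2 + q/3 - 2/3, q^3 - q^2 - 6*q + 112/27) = q - 2/3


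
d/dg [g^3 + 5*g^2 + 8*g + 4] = 3*g^2 + 10*g + 8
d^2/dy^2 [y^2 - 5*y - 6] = 2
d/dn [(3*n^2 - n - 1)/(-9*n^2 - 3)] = (-3*n^2 - 12*n + 1)/(3*(9*n^4 + 6*n^2 + 1))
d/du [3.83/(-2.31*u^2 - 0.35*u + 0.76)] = (17.6946*u + 1.3405)/(2.31*u^2 + 0.35*u - 0.76)^2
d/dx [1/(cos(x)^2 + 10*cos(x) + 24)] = 2*(cos(x) + 5)*sin(x)/(cos(x)^2 + 10*cos(x) + 24)^2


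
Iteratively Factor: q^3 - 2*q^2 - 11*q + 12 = (q - 1)*(q^2 - q - 12) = (q - 1)*(q + 3)*(q - 4)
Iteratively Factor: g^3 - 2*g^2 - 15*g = (g - 5)*(g^2 + 3*g) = (g - 5)*(g + 3)*(g)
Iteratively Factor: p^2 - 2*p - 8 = (p - 4)*(p + 2)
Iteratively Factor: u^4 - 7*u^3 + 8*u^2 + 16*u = (u + 1)*(u^3 - 8*u^2 + 16*u) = u*(u + 1)*(u^2 - 8*u + 16) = u*(u - 4)*(u + 1)*(u - 4)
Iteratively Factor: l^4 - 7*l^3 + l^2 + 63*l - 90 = (l - 3)*(l^3 - 4*l^2 - 11*l + 30) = (l - 3)*(l - 2)*(l^2 - 2*l - 15) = (l - 5)*(l - 3)*(l - 2)*(l + 3)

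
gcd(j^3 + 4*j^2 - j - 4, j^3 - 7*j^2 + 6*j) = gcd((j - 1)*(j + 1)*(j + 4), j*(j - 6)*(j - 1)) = j - 1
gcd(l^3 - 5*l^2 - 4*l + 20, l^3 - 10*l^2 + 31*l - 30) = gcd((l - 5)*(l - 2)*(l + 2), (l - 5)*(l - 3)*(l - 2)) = l^2 - 7*l + 10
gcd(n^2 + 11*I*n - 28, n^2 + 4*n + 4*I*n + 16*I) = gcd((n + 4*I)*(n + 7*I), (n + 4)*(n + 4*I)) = n + 4*I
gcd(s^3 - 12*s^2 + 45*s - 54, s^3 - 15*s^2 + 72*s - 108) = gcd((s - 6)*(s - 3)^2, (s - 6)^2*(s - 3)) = s^2 - 9*s + 18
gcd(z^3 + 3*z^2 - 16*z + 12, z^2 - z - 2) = z - 2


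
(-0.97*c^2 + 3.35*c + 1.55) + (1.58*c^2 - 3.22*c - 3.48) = 0.61*c^2 + 0.13*c - 1.93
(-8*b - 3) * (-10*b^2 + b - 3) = 80*b^3 + 22*b^2 + 21*b + 9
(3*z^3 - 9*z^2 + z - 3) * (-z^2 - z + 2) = -3*z^5 + 6*z^4 + 14*z^3 - 16*z^2 + 5*z - 6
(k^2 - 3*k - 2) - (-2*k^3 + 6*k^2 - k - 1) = 2*k^3 - 5*k^2 - 2*k - 1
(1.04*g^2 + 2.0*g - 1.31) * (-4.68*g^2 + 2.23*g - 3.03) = -4.8672*g^4 - 7.0408*g^3 + 7.4396*g^2 - 8.9813*g + 3.9693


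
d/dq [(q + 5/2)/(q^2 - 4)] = (q^2 - q*(2*q + 5) - 4)/(q^2 - 4)^2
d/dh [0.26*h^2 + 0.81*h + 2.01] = 0.52*h + 0.81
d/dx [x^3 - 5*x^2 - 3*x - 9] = 3*x^2 - 10*x - 3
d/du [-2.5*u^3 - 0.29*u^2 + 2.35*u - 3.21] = -7.5*u^2 - 0.58*u + 2.35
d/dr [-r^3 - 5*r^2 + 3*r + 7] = -3*r^2 - 10*r + 3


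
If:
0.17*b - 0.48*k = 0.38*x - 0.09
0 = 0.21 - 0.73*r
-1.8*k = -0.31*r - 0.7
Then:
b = 2.23529411764706*x + 0.708514638732205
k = 0.44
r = 0.29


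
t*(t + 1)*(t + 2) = t^3 + 3*t^2 + 2*t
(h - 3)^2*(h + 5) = h^3 - h^2 - 21*h + 45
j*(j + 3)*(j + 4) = j^3 + 7*j^2 + 12*j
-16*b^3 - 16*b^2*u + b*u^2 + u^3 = (-4*b + u)*(b + u)*(4*b + u)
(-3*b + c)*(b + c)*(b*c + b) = -3*b^3*c - 3*b^3 - 2*b^2*c^2 - 2*b^2*c + b*c^3 + b*c^2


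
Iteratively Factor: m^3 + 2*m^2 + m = (m + 1)*(m^2 + m) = m*(m + 1)*(m + 1)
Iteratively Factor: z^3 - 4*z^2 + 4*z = (z - 2)*(z^2 - 2*z) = (z - 2)^2*(z)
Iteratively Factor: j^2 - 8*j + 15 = (j - 5)*(j - 3)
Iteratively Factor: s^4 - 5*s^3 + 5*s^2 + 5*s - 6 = (s - 1)*(s^3 - 4*s^2 + s + 6) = (s - 3)*(s - 1)*(s^2 - s - 2) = (s - 3)*(s - 2)*(s - 1)*(s + 1)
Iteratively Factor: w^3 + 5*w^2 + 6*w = (w + 3)*(w^2 + 2*w) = (w + 2)*(w + 3)*(w)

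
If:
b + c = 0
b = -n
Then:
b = -n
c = n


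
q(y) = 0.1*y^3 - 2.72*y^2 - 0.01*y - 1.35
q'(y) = 0.3*y^2 - 5.44*y - 0.01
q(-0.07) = -1.36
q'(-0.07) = 0.37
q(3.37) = -28.45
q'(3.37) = -14.94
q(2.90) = -21.82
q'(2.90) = -13.26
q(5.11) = -59.08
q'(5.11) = -19.97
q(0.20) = -1.46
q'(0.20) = -1.09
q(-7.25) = -182.36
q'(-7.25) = 55.20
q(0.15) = -1.41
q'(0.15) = -0.82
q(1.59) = -7.84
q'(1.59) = -7.90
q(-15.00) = -950.70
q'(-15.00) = 149.09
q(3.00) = -23.16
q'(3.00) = -13.63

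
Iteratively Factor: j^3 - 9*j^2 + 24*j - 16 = (j - 4)*(j^2 - 5*j + 4) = (j - 4)*(j - 1)*(j - 4)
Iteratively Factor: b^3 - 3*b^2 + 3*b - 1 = (b - 1)*(b^2 - 2*b + 1) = (b - 1)^2*(b - 1)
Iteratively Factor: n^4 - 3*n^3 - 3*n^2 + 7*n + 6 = (n - 2)*(n^3 - n^2 - 5*n - 3) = (n - 2)*(n + 1)*(n^2 - 2*n - 3) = (n - 3)*(n - 2)*(n + 1)*(n + 1)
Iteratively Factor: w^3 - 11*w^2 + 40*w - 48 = (w - 4)*(w^2 - 7*w + 12) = (w - 4)*(w - 3)*(w - 4)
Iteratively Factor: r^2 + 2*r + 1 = (r + 1)*(r + 1)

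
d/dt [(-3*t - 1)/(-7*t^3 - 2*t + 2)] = (21*t^3 + 6*t - (3*t + 1)*(21*t^2 + 2) - 6)/(7*t^3 + 2*t - 2)^2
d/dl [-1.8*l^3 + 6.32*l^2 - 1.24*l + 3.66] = -5.4*l^2 + 12.64*l - 1.24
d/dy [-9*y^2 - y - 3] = -18*y - 1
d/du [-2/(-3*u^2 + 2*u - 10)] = 4*(1 - 3*u)/(3*u^2 - 2*u + 10)^2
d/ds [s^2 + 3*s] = 2*s + 3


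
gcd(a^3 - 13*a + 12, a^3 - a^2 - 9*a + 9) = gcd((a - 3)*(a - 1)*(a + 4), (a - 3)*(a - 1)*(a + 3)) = a^2 - 4*a + 3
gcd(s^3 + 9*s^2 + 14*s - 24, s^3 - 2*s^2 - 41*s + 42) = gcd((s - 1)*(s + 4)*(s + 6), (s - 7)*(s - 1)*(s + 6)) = s^2 + 5*s - 6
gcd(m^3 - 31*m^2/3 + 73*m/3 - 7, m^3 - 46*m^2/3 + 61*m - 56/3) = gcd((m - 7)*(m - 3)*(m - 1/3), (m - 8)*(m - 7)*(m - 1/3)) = m^2 - 22*m/3 + 7/3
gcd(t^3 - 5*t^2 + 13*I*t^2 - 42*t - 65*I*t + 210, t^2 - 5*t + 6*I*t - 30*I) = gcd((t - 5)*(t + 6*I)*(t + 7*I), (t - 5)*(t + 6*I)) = t^2 + t*(-5 + 6*I) - 30*I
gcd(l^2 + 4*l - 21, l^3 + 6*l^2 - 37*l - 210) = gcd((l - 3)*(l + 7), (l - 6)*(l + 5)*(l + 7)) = l + 7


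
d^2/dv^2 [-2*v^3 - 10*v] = -12*v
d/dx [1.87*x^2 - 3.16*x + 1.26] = 3.74*x - 3.16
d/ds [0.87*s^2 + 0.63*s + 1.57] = 1.74*s + 0.63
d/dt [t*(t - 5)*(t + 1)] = 3*t^2 - 8*t - 5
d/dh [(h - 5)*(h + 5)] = 2*h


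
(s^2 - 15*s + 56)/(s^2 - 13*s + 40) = (s - 7)/(s - 5)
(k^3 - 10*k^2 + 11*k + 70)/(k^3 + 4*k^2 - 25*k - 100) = (k^2 - 5*k - 14)/(k^2 + 9*k + 20)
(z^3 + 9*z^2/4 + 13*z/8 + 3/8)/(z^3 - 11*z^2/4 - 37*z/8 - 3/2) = (z + 1)/(z - 4)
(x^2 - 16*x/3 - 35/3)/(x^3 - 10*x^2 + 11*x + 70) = (x + 5/3)/(x^2 - 3*x - 10)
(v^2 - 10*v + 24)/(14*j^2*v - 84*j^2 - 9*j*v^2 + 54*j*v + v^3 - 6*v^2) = (v - 4)/(14*j^2 - 9*j*v + v^2)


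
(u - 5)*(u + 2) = u^2 - 3*u - 10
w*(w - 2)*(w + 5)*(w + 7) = w^4 + 10*w^3 + 11*w^2 - 70*w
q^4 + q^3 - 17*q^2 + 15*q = q*(q - 3)*(q - 1)*(q + 5)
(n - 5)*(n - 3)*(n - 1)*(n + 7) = n^4 - 2*n^3 - 40*n^2 + 146*n - 105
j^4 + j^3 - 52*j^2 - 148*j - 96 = (j - 8)*(j + 1)*(j + 2)*(j + 6)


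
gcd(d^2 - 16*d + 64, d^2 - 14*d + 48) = d - 8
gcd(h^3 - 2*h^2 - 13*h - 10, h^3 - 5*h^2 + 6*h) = 1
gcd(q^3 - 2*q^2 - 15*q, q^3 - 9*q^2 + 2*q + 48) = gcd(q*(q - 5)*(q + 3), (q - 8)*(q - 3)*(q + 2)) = 1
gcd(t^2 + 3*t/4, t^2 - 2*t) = t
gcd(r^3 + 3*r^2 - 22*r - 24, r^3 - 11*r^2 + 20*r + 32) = r^2 - 3*r - 4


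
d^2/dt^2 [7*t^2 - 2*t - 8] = 14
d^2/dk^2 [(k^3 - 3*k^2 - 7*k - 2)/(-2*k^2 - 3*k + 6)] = 2*(-11*k^3 + 186*k^2 + 180*k + 276)/(8*k^6 + 36*k^5 - 18*k^4 - 189*k^3 + 54*k^2 + 324*k - 216)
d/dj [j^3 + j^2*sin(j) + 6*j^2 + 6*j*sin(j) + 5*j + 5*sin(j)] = j^2*cos(j) + 3*j^2 + 2*j*sin(j) + 6*j*cos(j) + 12*j + 6*sin(j) + 5*cos(j) + 5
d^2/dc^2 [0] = 0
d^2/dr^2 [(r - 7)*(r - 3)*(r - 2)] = 6*r - 24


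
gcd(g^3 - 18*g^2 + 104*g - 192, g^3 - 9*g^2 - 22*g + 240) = g^2 - 14*g + 48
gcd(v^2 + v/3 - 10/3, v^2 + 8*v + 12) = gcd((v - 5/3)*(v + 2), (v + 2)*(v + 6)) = v + 2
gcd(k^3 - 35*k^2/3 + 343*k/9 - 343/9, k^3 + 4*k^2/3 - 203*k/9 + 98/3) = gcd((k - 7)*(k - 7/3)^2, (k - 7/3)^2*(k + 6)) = k^2 - 14*k/3 + 49/9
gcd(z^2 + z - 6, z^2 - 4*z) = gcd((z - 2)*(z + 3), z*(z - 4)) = 1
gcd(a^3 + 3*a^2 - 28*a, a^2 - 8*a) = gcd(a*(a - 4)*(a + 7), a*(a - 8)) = a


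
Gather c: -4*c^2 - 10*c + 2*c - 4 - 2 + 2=-4*c^2 - 8*c - 4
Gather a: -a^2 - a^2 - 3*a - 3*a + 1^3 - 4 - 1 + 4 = -2*a^2 - 6*a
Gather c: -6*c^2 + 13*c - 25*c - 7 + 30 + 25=-6*c^2 - 12*c + 48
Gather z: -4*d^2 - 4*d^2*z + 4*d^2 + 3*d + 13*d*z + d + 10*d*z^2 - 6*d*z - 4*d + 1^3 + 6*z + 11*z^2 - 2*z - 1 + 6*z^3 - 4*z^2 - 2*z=6*z^3 + z^2*(10*d + 7) + z*(-4*d^2 + 7*d + 2)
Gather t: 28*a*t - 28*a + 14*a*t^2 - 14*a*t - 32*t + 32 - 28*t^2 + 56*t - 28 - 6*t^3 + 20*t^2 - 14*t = -28*a - 6*t^3 + t^2*(14*a - 8) + t*(14*a + 10) + 4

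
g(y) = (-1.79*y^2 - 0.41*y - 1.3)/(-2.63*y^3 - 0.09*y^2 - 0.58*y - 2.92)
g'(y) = (-3.58*y - 0.41)/(-2.63*y^3 - 0.09*y^2 - 0.58*y - 2.92) + (-1.79*y^2 - 0.41*y - 1.3)*(7.89*y^2 + 0.18*y + 0.58)/(-2.63*y^3 - 0.09*y^2 - 0.58*y - 2.92)^2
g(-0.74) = 1.34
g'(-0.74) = -5.85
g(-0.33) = 0.51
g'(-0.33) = -0.56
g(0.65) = 0.57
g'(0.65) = 0.11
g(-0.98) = -70.17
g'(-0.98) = -14932.04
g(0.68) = 0.58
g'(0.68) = 0.08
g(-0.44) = 0.60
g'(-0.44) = -0.97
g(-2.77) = -0.26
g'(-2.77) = -0.11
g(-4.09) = -0.17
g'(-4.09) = -0.04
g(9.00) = 0.08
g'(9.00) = -0.01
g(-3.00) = -0.23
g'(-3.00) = -0.09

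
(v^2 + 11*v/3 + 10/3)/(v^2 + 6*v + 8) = (v + 5/3)/(v + 4)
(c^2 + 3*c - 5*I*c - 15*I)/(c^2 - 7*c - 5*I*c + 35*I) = (c + 3)/(c - 7)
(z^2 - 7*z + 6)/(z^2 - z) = (z - 6)/z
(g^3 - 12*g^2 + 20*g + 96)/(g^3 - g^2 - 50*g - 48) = (g^2 - 4*g - 12)/(g^2 + 7*g + 6)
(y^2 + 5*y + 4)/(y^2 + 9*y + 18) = (y^2 + 5*y + 4)/(y^2 + 9*y + 18)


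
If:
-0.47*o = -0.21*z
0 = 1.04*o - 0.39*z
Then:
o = 0.00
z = 0.00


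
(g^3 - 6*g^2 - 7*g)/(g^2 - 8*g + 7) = g*(g + 1)/(g - 1)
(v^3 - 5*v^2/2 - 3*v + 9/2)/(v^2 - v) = v - 3/2 - 9/(2*v)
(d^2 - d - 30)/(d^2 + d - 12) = (d^2 - d - 30)/(d^2 + d - 12)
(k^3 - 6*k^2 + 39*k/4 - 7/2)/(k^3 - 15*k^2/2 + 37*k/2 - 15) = (4*k^2 - 16*k + 7)/(2*(2*k^2 - 11*k + 15))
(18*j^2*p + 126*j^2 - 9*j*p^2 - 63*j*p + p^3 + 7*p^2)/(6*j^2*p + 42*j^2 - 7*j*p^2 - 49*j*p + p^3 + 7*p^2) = (-3*j + p)/(-j + p)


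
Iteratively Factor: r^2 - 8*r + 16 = (r - 4)*(r - 4)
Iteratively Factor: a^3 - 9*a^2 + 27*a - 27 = (a - 3)*(a^2 - 6*a + 9) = (a - 3)^2*(a - 3)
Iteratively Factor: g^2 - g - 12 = (g - 4)*(g + 3)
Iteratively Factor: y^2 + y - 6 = (y + 3)*(y - 2)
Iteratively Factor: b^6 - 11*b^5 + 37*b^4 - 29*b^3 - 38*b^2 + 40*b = (b + 1)*(b^5 - 12*b^4 + 49*b^3 - 78*b^2 + 40*b) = (b - 4)*(b + 1)*(b^4 - 8*b^3 + 17*b^2 - 10*b) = (b - 4)*(b - 2)*(b + 1)*(b^3 - 6*b^2 + 5*b) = b*(b - 4)*(b - 2)*(b + 1)*(b^2 - 6*b + 5) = b*(b - 5)*(b - 4)*(b - 2)*(b + 1)*(b - 1)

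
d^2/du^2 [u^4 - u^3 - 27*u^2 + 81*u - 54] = 12*u^2 - 6*u - 54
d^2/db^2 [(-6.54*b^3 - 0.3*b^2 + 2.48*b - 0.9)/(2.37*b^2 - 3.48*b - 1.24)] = (1.13686837721616e-13*b^5 - 1.13686837721616e-13*b^4 - 173.932272*b^3 - 204.949548*b^2 + 27.93096*b - 49.414512)/(13.312053*b^6 - 58.640436*b^5 + 65.210076*b^4 + 19.217952*b^3 - 34.118352*b^2 - 16.052544*b - 1.906624)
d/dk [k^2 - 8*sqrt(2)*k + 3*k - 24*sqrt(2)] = 2*k - 8*sqrt(2) + 3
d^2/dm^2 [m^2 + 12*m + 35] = 2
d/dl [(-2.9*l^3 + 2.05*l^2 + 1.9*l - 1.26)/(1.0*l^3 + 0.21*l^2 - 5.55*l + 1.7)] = (-2.659*l^4 + 28.39*l^3 - 22.7865*l^2 + 7.4992*l - 3.763)/(1.0*l^6 + 0.42*l^5 - 11.0559*l^4 + 1.069*l^3 + 31.5165*l^2 - 18.87*l + 2.89)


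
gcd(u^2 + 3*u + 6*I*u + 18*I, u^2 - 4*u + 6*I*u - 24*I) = u + 6*I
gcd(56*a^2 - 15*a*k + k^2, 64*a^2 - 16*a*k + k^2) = 8*a - k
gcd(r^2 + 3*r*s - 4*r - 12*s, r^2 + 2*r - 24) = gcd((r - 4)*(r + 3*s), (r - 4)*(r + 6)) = r - 4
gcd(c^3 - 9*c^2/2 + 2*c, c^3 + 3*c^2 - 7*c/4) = c^2 - c/2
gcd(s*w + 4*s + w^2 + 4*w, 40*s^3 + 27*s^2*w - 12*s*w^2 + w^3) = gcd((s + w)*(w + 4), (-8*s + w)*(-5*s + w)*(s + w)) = s + w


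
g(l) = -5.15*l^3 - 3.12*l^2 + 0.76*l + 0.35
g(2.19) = -67.04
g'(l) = -15.45*l^2 - 6.24*l + 0.76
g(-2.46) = 56.27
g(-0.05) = 0.30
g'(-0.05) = 1.03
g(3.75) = -312.26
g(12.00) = -9339.01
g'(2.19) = -87.01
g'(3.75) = -239.91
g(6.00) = -1219.81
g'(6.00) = -592.88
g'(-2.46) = -77.39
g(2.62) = -111.70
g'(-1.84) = -40.07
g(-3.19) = 133.35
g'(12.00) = -2298.92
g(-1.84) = 20.47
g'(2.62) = -121.64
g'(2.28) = -93.78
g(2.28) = -75.18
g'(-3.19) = -136.56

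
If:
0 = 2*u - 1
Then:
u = 1/2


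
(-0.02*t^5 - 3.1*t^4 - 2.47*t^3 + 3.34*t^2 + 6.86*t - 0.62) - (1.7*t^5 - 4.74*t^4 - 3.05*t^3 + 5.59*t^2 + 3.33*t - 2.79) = -1.72*t^5 + 1.64*t^4 + 0.58*t^3 - 2.25*t^2 + 3.53*t + 2.17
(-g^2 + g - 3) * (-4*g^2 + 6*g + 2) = 4*g^4 - 10*g^3 + 16*g^2 - 16*g - 6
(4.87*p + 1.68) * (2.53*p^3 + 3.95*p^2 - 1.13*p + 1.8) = 12.3211*p^4 + 23.4869*p^3 + 1.1329*p^2 + 6.8676*p + 3.024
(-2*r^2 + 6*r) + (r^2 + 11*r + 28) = -r^2 + 17*r + 28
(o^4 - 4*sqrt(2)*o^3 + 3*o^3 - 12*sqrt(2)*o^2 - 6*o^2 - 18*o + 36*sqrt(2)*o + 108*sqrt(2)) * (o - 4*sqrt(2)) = o^5 - 8*sqrt(2)*o^4 + 3*o^4 - 24*sqrt(2)*o^3 + 26*o^3 + 78*o^2 + 60*sqrt(2)*o^2 - 288*o + 180*sqrt(2)*o - 864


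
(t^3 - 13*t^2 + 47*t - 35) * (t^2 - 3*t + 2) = t^5 - 16*t^4 + 88*t^3 - 202*t^2 + 199*t - 70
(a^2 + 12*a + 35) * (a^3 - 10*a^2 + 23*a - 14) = a^5 + 2*a^4 - 62*a^3 - 88*a^2 + 637*a - 490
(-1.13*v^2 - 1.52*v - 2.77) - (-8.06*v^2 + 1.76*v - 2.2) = 6.93*v^2 - 3.28*v - 0.57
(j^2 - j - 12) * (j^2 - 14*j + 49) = j^4 - 15*j^3 + 51*j^2 + 119*j - 588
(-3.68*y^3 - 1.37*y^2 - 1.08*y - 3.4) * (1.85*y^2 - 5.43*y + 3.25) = -6.808*y^5 + 17.4479*y^4 - 6.5189*y^3 - 4.8781*y^2 + 14.952*y - 11.05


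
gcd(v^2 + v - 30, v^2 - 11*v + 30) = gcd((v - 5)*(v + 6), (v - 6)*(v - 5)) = v - 5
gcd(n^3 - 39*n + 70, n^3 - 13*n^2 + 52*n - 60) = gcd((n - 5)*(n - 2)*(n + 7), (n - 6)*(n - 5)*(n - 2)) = n^2 - 7*n + 10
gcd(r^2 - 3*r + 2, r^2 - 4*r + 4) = r - 2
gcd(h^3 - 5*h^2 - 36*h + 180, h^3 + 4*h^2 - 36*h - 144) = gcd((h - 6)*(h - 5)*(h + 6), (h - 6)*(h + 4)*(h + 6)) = h^2 - 36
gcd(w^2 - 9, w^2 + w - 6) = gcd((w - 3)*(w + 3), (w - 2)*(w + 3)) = w + 3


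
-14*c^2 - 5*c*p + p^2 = (-7*c + p)*(2*c + p)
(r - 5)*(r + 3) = r^2 - 2*r - 15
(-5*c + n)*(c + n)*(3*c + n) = -15*c^3 - 17*c^2*n - c*n^2 + n^3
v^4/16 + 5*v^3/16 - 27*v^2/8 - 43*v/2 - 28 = (v/4 + 1/2)*(v/4 + 1)*(v - 8)*(v + 7)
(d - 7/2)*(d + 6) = d^2 + 5*d/2 - 21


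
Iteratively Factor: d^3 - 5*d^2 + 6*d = (d - 2)*(d^2 - 3*d) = (d - 3)*(d - 2)*(d)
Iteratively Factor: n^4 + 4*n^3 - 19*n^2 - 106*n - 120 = (n + 3)*(n^3 + n^2 - 22*n - 40) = (n + 2)*(n + 3)*(n^2 - n - 20) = (n + 2)*(n + 3)*(n + 4)*(n - 5)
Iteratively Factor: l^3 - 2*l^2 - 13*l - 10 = (l + 1)*(l^2 - 3*l - 10) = (l + 1)*(l + 2)*(l - 5)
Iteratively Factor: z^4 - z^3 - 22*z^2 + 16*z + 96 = (z + 4)*(z^3 - 5*z^2 - 2*z + 24) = (z - 4)*(z + 4)*(z^2 - z - 6) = (z - 4)*(z - 3)*(z + 4)*(z + 2)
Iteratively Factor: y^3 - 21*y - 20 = (y + 4)*(y^2 - 4*y - 5) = (y + 1)*(y + 4)*(y - 5)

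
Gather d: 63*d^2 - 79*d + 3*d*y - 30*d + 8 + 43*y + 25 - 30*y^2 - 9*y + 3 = 63*d^2 + d*(3*y - 109) - 30*y^2 + 34*y + 36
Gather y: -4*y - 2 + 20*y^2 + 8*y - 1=20*y^2 + 4*y - 3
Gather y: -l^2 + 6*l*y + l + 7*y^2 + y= -l^2 + l + 7*y^2 + y*(6*l + 1)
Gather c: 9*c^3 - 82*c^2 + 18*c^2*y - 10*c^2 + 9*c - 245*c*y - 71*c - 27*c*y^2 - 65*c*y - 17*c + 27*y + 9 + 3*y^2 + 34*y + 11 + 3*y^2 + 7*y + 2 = 9*c^3 + c^2*(18*y - 92) + c*(-27*y^2 - 310*y - 79) + 6*y^2 + 68*y + 22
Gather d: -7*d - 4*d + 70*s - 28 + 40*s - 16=-11*d + 110*s - 44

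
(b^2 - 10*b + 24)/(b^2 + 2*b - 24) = (b - 6)/(b + 6)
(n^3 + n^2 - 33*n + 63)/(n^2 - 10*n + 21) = (n^2 + 4*n - 21)/(n - 7)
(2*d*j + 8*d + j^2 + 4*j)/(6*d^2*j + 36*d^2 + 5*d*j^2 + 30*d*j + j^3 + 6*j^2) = (j + 4)/(3*d*j + 18*d + j^2 + 6*j)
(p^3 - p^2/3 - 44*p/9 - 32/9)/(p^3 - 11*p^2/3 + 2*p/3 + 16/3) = (p + 4/3)/(p - 2)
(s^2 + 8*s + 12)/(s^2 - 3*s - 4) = (s^2 + 8*s + 12)/(s^2 - 3*s - 4)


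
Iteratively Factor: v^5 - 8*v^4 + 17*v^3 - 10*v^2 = (v)*(v^4 - 8*v^3 + 17*v^2 - 10*v) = v*(v - 1)*(v^3 - 7*v^2 + 10*v) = v*(v - 2)*(v - 1)*(v^2 - 5*v) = v^2*(v - 2)*(v - 1)*(v - 5)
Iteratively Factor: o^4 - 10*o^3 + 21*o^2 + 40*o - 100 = (o - 5)*(o^3 - 5*o^2 - 4*o + 20) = (o - 5)*(o - 2)*(o^2 - 3*o - 10) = (o - 5)^2*(o - 2)*(o + 2)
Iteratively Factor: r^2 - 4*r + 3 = (r - 1)*(r - 3)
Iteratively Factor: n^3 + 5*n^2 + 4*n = (n + 1)*(n^2 + 4*n) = (n + 1)*(n + 4)*(n)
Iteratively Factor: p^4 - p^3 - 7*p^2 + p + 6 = (p - 3)*(p^3 + 2*p^2 - p - 2) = (p - 3)*(p - 1)*(p^2 + 3*p + 2) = (p - 3)*(p - 1)*(p + 2)*(p + 1)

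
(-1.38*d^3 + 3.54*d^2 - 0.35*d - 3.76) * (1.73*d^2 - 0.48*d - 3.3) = -2.3874*d^5 + 6.7866*d^4 + 2.2493*d^3 - 18.0188*d^2 + 2.9598*d + 12.408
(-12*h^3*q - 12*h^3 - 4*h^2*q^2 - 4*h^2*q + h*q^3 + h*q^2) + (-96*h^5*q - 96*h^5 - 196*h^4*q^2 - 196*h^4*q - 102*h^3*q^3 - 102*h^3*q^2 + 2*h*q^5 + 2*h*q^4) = -96*h^5*q - 96*h^5 - 196*h^4*q^2 - 196*h^4*q - 102*h^3*q^3 - 102*h^3*q^2 - 12*h^3*q - 12*h^3 - 4*h^2*q^2 - 4*h^2*q + 2*h*q^5 + 2*h*q^4 + h*q^3 + h*q^2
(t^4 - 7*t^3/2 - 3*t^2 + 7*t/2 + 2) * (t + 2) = t^5 - 3*t^4/2 - 10*t^3 - 5*t^2/2 + 9*t + 4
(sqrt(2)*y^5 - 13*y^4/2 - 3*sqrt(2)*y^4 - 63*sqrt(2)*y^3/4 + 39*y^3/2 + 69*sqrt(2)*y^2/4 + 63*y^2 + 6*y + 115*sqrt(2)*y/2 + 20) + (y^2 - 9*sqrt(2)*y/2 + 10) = sqrt(2)*y^5 - 13*y^4/2 - 3*sqrt(2)*y^4 - 63*sqrt(2)*y^3/4 + 39*y^3/2 + 69*sqrt(2)*y^2/4 + 64*y^2 + 6*y + 53*sqrt(2)*y + 30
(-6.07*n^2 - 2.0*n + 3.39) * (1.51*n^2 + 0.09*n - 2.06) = -9.1657*n^4 - 3.5663*n^3 + 17.4431*n^2 + 4.4251*n - 6.9834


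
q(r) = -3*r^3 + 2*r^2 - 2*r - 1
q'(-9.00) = -767.00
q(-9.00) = 2366.00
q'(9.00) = -695.00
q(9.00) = -2044.00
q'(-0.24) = -3.48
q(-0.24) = -0.36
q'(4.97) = -204.43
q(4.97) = -329.83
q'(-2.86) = -87.06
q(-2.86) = 91.26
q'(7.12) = -429.77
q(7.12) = -996.68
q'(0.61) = -2.91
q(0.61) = -2.16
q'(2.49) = -47.84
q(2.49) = -39.89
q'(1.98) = -29.36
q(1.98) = -20.41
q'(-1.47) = -27.33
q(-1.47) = 15.79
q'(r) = -9*r^2 + 4*r - 2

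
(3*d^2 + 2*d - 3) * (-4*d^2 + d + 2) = -12*d^4 - 5*d^3 + 20*d^2 + d - 6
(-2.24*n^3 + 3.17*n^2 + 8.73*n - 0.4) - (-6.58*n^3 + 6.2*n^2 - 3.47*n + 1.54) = 4.34*n^3 - 3.03*n^2 + 12.2*n - 1.94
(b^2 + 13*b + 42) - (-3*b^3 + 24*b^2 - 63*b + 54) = 3*b^3 - 23*b^2 + 76*b - 12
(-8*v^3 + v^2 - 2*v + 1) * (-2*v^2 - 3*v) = 16*v^5 + 22*v^4 + v^3 + 4*v^2 - 3*v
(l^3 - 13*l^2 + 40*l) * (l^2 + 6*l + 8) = l^5 - 7*l^4 - 30*l^3 + 136*l^2 + 320*l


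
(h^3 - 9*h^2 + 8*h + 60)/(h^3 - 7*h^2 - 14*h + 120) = (h + 2)/(h + 4)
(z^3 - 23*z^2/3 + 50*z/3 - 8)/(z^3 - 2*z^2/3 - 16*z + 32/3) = (z - 3)/(z + 4)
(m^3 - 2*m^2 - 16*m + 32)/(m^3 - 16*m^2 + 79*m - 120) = (m^3 - 2*m^2 - 16*m + 32)/(m^3 - 16*m^2 + 79*m - 120)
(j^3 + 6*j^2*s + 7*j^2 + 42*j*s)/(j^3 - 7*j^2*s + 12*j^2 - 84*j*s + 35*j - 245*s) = j*(-j - 6*s)/(-j^2 + 7*j*s - 5*j + 35*s)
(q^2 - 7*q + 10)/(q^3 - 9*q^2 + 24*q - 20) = 1/(q - 2)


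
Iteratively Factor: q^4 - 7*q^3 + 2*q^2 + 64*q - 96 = (q - 2)*(q^3 - 5*q^2 - 8*q + 48) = (q - 4)*(q - 2)*(q^2 - q - 12) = (q - 4)*(q - 2)*(q + 3)*(q - 4)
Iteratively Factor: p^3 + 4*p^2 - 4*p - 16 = (p + 4)*(p^2 - 4) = (p + 2)*(p + 4)*(p - 2)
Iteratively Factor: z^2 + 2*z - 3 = (z + 3)*(z - 1)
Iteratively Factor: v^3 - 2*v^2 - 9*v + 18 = (v - 2)*(v^2 - 9) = (v - 2)*(v + 3)*(v - 3)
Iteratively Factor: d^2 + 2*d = (d)*(d + 2)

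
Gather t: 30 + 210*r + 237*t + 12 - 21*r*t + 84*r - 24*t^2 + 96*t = 294*r - 24*t^2 + t*(333 - 21*r) + 42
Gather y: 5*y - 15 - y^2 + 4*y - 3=-y^2 + 9*y - 18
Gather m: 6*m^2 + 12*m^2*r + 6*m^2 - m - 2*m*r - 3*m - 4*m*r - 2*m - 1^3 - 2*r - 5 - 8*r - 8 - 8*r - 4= m^2*(12*r + 12) + m*(-6*r - 6) - 18*r - 18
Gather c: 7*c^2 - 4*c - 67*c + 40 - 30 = 7*c^2 - 71*c + 10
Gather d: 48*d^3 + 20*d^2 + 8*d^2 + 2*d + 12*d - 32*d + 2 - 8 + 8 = 48*d^3 + 28*d^2 - 18*d + 2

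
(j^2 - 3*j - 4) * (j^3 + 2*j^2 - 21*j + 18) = j^5 - j^4 - 31*j^3 + 73*j^2 + 30*j - 72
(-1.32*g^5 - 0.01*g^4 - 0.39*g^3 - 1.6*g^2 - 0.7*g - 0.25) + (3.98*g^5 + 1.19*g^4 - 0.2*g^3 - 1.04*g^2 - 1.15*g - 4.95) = 2.66*g^5 + 1.18*g^4 - 0.59*g^3 - 2.64*g^2 - 1.85*g - 5.2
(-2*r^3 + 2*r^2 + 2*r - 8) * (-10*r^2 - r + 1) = 20*r^5 - 18*r^4 - 24*r^3 + 80*r^2 + 10*r - 8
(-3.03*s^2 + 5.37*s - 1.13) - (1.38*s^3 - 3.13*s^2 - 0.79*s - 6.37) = -1.38*s^3 + 0.1*s^2 + 6.16*s + 5.24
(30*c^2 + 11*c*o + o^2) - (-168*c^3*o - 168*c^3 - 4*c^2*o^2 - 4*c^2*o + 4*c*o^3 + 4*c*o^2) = 168*c^3*o + 168*c^3 + 4*c^2*o^2 + 4*c^2*o + 30*c^2 - 4*c*o^3 - 4*c*o^2 + 11*c*o + o^2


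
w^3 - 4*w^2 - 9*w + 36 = (w - 4)*(w - 3)*(w + 3)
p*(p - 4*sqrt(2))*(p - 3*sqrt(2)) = p^3 - 7*sqrt(2)*p^2 + 24*p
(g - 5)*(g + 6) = g^2 + g - 30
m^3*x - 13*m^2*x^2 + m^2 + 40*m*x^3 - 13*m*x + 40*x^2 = (m - 8*x)*(m - 5*x)*(m*x + 1)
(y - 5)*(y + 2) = y^2 - 3*y - 10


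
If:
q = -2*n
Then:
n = -q/2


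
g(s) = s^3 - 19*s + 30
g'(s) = 3*s^2 - 19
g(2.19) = -1.11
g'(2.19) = -4.61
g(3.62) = 8.66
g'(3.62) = 20.31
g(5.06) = 63.41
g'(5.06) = 57.81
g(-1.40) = 53.86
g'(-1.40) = -13.12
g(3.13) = 1.19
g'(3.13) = 10.39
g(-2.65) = 61.74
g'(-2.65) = 2.07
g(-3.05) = 59.58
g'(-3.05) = 8.91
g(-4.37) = 29.58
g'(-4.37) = 38.29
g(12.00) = 1530.00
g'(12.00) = 413.00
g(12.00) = 1530.00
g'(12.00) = 413.00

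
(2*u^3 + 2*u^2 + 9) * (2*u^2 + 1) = 4*u^5 + 4*u^4 + 2*u^3 + 20*u^2 + 9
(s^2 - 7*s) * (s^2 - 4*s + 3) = s^4 - 11*s^3 + 31*s^2 - 21*s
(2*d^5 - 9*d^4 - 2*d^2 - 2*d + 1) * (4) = 8*d^5 - 36*d^4 - 8*d^2 - 8*d + 4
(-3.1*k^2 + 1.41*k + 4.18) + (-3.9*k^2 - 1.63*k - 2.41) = -7.0*k^2 - 0.22*k + 1.77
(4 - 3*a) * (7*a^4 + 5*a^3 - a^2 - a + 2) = -21*a^5 + 13*a^4 + 23*a^3 - a^2 - 10*a + 8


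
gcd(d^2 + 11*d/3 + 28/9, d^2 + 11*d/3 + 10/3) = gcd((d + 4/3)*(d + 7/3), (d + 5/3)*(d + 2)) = 1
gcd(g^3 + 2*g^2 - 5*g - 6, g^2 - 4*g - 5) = g + 1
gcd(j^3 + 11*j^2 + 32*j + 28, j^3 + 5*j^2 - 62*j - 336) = j + 7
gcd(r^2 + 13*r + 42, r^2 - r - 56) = r + 7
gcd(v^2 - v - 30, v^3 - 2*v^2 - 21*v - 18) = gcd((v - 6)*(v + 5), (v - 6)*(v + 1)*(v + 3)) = v - 6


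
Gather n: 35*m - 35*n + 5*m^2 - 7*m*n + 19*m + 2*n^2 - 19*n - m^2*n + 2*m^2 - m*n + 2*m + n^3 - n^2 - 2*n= 7*m^2 + 56*m + n^3 + n^2 + n*(-m^2 - 8*m - 56)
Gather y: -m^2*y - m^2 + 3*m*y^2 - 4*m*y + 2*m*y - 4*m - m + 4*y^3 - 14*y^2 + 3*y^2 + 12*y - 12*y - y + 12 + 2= -m^2 - 5*m + 4*y^3 + y^2*(3*m - 11) + y*(-m^2 - 2*m - 1) + 14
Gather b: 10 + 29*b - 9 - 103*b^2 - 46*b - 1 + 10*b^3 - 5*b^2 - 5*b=10*b^3 - 108*b^2 - 22*b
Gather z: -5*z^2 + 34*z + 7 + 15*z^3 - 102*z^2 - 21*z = 15*z^3 - 107*z^2 + 13*z + 7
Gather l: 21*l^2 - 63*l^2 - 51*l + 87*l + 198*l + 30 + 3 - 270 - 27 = -42*l^2 + 234*l - 264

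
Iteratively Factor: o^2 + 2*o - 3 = (o - 1)*(o + 3)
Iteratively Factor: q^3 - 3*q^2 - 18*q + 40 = (q + 4)*(q^2 - 7*q + 10) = (q - 2)*(q + 4)*(q - 5)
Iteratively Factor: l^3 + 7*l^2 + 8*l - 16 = (l - 1)*(l^2 + 8*l + 16) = (l - 1)*(l + 4)*(l + 4)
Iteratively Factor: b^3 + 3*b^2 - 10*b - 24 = (b + 2)*(b^2 + b - 12) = (b + 2)*(b + 4)*(b - 3)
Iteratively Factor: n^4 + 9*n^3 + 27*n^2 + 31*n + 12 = (n + 1)*(n^3 + 8*n^2 + 19*n + 12) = (n + 1)*(n + 4)*(n^2 + 4*n + 3) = (n + 1)^2*(n + 4)*(n + 3)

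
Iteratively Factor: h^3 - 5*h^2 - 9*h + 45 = (h - 3)*(h^2 - 2*h - 15) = (h - 3)*(h + 3)*(h - 5)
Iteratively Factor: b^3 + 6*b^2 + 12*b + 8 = (b + 2)*(b^2 + 4*b + 4) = (b + 2)^2*(b + 2)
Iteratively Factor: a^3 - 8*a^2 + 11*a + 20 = (a - 4)*(a^2 - 4*a - 5) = (a - 5)*(a - 4)*(a + 1)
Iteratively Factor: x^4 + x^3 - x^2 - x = (x - 1)*(x^3 + 2*x^2 + x) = (x - 1)*(x + 1)*(x^2 + x) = x*(x - 1)*(x + 1)*(x + 1)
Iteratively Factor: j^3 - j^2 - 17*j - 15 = (j + 1)*(j^2 - 2*j - 15) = (j + 1)*(j + 3)*(j - 5)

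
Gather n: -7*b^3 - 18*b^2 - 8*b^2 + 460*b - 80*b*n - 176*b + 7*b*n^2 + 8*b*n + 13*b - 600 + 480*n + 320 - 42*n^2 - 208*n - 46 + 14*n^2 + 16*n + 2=-7*b^3 - 26*b^2 + 297*b + n^2*(7*b - 28) + n*(288 - 72*b) - 324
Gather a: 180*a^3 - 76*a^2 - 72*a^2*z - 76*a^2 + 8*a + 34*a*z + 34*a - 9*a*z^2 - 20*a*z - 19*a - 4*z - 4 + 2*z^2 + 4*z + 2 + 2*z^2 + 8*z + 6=180*a^3 + a^2*(-72*z - 152) + a*(-9*z^2 + 14*z + 23) + 4*z^2 + 8*z + 4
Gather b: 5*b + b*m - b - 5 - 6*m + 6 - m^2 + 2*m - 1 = b*(m + 4) - m^2 - 4*m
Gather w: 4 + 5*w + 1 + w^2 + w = w^2 + 6*w + 5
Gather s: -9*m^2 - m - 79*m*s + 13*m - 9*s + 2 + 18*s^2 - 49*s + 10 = -9*m^2 + 12*m + 18*s^2 + s*(-79*m - 58) + 12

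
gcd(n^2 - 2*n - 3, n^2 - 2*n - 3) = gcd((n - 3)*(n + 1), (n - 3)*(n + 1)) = n^2 - 2*n - 3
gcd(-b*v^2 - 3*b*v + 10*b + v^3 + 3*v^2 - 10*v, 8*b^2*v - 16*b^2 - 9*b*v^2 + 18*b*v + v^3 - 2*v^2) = -b*v + 2*b + v^2 - 2*v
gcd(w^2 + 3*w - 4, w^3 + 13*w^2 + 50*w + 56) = w + 4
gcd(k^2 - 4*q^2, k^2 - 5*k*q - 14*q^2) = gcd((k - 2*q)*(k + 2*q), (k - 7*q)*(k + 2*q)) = k + 2*q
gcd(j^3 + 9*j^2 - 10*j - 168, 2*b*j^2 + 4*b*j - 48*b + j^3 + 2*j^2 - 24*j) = j^2 + 2*j - 24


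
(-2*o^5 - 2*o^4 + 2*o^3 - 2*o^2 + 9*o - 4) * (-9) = 18*o^5 + 18*o^4 - 18*o^3 + 18*o^2 - 81*o + 36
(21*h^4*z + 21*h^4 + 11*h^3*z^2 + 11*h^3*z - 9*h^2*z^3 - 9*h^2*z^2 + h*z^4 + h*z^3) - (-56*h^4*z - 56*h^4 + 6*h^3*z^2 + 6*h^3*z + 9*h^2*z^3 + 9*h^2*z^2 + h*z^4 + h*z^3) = 77*h^4*z + 77*h^4 + 5*h^3*z^2 + 5*h^3*z - 18*h^2*z^3 - 18*h^2*z^2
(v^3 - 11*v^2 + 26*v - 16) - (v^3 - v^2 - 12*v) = -10*v^2 + 38*v - 16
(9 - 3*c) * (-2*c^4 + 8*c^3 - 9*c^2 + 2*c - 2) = 6*c^5 - 42*c^4 + 99*c^3 - 87*c^2 + 24*c - 18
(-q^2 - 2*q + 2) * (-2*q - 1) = 2*q^3 + 5*q^2 - 2*q - 2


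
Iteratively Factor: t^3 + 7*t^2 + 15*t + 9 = (t + 3)*(t^2 + 4*t + 3) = (t + 3)^2*(t + 1)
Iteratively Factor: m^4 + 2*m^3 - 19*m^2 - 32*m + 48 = (m - 1)*(m^3 + 3*m^2 - 16*m - 48) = (m - 4)*(m - 1)*(m^2 + 7*m + 12) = (m - 4)*(m - 1)*(m + 4)*(m + 3)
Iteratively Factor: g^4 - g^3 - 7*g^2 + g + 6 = (g - 3)*(g^3 + 2*g^2 - g - 2) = (g - 3)*(g + 2)*(g^2 - 1) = (g - 3)*(g - 1)*(g + 2)*(g + 1)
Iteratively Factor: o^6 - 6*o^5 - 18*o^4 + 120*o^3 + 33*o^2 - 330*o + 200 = (o - 5)*(o^5 - o^4 - 23*o^3 + 5*o^2 + 58*o - 40) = (o - 5)*(o + 4)*(o^4 - 5*o^3 - 3*o^2 + 17*o - 10) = (o - 5)^2*(o + 4)*(o^3 - 3*o + 2) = (o - 5)^2*(o - 1)*(o + 4)*(o^2 + o - 2) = (o - 5)^2*(o - 1)^2*(o + 4)*(o + 2)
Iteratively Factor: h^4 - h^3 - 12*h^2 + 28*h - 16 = (h - 2)*(h^3 + h^2 - 10*h + 8) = (h - 2)^2*(h^2 + 3*h - 4) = (h - 2)^2*(h + 4)*(h - 1)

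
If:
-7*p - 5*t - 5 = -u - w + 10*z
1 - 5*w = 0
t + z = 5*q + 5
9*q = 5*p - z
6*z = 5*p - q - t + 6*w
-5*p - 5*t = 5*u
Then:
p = -556/405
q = -737/1215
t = 4097/1215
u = -2429/1215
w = 1/5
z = -569/405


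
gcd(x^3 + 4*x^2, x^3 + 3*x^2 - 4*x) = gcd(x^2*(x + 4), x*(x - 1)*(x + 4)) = x^2 + 4*x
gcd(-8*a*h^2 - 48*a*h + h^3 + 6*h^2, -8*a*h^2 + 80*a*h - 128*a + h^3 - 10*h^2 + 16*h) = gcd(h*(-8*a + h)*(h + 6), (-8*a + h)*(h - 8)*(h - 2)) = 8*a - h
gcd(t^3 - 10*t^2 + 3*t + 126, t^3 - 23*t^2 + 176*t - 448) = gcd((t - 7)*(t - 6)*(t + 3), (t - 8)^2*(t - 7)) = t - 7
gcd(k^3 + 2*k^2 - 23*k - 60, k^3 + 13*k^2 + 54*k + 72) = k^2 + 7*k + 12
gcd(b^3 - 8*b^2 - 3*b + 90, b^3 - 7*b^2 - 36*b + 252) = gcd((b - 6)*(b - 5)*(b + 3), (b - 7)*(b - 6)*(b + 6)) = b - 6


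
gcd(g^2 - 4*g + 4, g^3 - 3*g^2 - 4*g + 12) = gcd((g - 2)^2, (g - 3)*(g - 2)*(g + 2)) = g - 2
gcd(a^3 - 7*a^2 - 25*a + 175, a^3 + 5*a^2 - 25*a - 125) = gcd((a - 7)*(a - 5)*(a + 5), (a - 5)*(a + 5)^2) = a^2 - 25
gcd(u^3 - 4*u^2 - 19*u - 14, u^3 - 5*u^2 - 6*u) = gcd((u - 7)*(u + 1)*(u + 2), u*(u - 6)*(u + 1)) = u + 1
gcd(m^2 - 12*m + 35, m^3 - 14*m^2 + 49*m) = m - 7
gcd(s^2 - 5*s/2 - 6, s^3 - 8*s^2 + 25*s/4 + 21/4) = 1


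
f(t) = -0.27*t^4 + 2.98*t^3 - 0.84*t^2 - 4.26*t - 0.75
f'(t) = -1.08*t^3 + 8.94*t^2 - 1.68*t - 4.26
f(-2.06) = -26.45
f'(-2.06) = 46.58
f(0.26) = -1.86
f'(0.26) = -4.11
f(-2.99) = -96.76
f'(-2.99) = 109.56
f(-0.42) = 0.66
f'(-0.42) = -1.90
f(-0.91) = 0.00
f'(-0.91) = 5.49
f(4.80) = 145.69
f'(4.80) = 74.21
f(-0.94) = -0.17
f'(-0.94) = 6.12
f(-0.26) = 0.25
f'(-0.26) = -3.20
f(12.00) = -622.11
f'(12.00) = -603.30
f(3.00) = 37.50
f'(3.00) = 42.00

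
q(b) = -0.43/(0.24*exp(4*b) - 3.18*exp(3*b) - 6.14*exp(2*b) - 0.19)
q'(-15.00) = 0.00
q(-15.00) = 2.26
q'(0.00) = -0.10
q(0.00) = 0.05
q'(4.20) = 0.00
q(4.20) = -0.00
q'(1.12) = -0.01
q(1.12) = 0.00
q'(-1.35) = -0.98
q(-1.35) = 0.65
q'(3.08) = 0.00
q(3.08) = -0.00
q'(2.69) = 0.14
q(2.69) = 0.00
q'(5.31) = 0.00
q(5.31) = -0.00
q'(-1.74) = -1.18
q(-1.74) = 1.09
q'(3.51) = 0.00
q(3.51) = -0.00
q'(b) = -0.43*(-0.96*exp(4*b) + 9.54*exp(3*b) + 12.28*exp(2*b))/(0.24*exp(4*b) - 3.18*exp(3*b) - 6.14*exp(2*b) - 0.19)^2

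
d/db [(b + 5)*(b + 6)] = 2*b + 11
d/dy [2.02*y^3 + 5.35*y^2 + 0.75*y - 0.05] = 6.06*y^2 + 10.7*y + 0.75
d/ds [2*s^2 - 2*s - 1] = 4*s - 2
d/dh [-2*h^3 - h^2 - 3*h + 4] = -6*h^2 - 2*h - 3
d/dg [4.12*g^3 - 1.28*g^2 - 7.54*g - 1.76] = 12.36*g^2 - 2.56*g - 7.54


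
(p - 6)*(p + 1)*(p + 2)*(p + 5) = p^4 + 2*p^3 - 31*p^2 - 92*p - 60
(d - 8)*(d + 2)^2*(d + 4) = d^4 - 44*d^2 - 144*d - 128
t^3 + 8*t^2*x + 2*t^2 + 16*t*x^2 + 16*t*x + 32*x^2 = (t + 2)*(t + 4*x)^2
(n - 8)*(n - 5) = n^2 - 13*n + 40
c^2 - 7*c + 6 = (c - 6)*(c - 1)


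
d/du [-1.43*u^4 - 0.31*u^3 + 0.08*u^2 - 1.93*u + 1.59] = -5.72*u^3 - 0.93*u^2 + 0.16*u - 1.93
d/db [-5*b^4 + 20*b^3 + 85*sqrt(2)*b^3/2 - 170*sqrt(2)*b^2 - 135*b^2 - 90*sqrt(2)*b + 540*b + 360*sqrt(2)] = -20*b^3 + 60*b^2 + 255*sqrt(2)*b^2/2 - 340*sqrt(2)*b - 270*b - 90*sqrt(2) + 540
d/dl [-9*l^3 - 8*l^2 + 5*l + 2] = -27*l^2 - 16*l + 5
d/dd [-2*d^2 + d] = 1 - 4*d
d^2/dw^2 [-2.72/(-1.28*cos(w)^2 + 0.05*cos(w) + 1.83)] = (17.825792*(1 - cos(w)^2)^2 - 0.52224*cos(w)^3 + 34.405008*cos(w)^2 + 0.7956*cos(w) - 30.582048)/(-1.28*cos(w)^2 + 0.05*cos(w) + 1.83)^3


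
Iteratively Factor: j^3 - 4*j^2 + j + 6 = (j - 3)*(j^2 - j - 2) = (j - 3)*(j - 2)*(j + 1)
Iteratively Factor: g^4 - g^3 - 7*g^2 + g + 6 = (g - 1)*(g^3 - 7*g - 6) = (g - 1)*(g + 1)*(g^2 - g - 6) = (g - 1)*(g + 1)*(g + 2)*(g - 3)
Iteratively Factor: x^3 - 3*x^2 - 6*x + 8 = (x + 2)*(x^2 - 5*x + 4) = (x - 4)*(x + 2)*(x - 1)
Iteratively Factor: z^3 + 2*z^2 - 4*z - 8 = (z + 2)*(z^2 - 4) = (z - 2)*(z + 2)*(z + 2)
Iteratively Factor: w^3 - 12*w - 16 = (w + 2)*(w^2 - 2*w - 8) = (w - 4)*(w + 2)*(w + 2)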